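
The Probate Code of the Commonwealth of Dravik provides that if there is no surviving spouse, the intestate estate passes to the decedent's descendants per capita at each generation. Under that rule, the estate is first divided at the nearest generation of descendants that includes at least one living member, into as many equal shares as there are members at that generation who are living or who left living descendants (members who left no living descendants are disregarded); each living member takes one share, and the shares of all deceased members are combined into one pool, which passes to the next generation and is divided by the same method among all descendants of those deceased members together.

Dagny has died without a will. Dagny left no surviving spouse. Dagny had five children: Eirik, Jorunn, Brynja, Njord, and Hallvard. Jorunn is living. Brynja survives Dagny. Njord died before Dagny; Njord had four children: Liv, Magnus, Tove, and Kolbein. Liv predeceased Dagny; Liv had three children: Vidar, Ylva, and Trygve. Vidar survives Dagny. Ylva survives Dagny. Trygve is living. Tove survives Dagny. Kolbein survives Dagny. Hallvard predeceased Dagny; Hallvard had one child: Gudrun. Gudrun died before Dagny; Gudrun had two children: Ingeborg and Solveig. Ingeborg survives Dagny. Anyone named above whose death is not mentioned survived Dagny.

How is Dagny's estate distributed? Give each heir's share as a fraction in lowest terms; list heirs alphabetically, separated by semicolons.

There is no surviving spouse, so the entire estate passes to Dagny's descendants per capita at each generation.
At generation 1 (Eirik, Jorunn, Brynja, Njord, Hallvard) there are 5 shares of (1)/5 = 1/5 each.
Living: Eirik, Jorunn, and Brynja — each takes 1/5.
Deceased: Njord and Hallvard. Their combined 2/5 is pooled and carried to generation 2.
At generation 2 (Liv, Magnus, Tove, Kolbein, Gudrun) there are 5 shares of (2/5)/5 = 2/25 each.
Living: Magnus, Tove, and Kolbein — each takes 2/25.
Deceased: Liv and Gudrun. Their combined 4/25 is pooled and carried to generation 3.
At generation 3 (Vidar, Ylva, Trygve, Ingeborg, Solveig) there are 5 shares of (4/25)/5 = 4/125 each.
Living: Vidar, Ylva, Trygve, Ingeborg, and Solveig — each takes 4/125.

Brynja 1/5; Eirik 1/5; Ingeborg 4/125; Jorunn 1/5; Kolbein 2/25; Magnus 2/25; Solveig 4/125; Tove 2/25; Trygve 4/125; Vidar 4/125; Ylva 4/125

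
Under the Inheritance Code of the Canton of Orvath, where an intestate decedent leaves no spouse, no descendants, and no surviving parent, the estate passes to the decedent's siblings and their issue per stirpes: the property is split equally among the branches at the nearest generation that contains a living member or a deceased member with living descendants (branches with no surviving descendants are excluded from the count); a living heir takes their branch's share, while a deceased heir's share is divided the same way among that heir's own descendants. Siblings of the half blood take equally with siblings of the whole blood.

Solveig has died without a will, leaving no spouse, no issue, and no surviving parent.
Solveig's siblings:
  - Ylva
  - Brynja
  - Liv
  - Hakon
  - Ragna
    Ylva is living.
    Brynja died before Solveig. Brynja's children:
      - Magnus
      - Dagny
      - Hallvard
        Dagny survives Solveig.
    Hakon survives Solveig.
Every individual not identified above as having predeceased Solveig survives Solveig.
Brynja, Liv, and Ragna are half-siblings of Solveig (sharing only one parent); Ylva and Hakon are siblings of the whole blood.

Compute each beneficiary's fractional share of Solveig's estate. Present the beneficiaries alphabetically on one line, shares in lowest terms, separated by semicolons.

Dagny 1/15; Hakon 1/5; Hallvard 1/15; Liv 1/5; Magnus 1/15; Ragna 1/5; Ylva 1/5

No spouse, descendants, or parent survives, so the estate passes to Solveig's siblings per stirpes.
Half-blood and whole-blood siblings take equally under the stated rule.
The estate is divided into 5 equal shares of 1/5 among Ylva, Brynja, Liv, Hakon, Ragna.
Ylva is living and takes 1/5.
Brynja predeceased; the 1/5 allotted to Brynja's branch passes to Brynja's issue by representation.
The 1/5 is divided into 3 equal shares of 1/15 among Magnus, Dagny, Hallvard.
Magnus is living and takes 1/15.
Dagny is living and takes 1/15.
Hallvard is living and takes 1/15.
Liv is living and takes 1/5.
Hakon is living and takes 1/5.
Ragna is living and takes 1/5.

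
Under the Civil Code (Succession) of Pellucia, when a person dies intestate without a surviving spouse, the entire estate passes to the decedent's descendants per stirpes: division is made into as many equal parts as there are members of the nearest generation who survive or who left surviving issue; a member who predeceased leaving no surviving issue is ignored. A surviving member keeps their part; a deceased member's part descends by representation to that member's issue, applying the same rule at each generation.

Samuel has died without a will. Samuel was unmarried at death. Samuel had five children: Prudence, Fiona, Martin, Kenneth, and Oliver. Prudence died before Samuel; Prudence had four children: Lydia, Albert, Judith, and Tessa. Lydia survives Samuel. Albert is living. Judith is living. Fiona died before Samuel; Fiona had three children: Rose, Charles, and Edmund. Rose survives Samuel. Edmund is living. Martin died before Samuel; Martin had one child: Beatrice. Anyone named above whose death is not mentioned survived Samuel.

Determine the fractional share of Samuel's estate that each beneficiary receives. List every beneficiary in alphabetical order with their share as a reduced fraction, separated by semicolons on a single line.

Albert 1/20; Beatrice 1/5; Charles 1/15; Edmund 1/15; Judith 1/20; Kenneth 1/5; Lydia 1/20; Oliver 1/5; Rose 1/15; Tessa 1/20

There is no surviving spouse, so the entire estate passes to Samuel's descendants per stirpes.
The estate is divided into 5 equal shares of 1/5 among Prudence, Fiona, Martin, Kenneth, Oliver.
Prudence predeceased; the 1/5 allotted to Prudence's branch passes to Prudence's issue by representation.
The 1/5 is divided into 4 equal shares of 1/20 among Lydia, Albert, Judith, Tessa.
Lydia is living and takes 1/20.
Albert is living and takes 1/20.
Judith is living and takes 1/20.
Tessa is living and takes 1/20.
Fiona predeceased; the 1/5 allotted to Fiona's branch passes to Fiona's issue by representation.
The 1/5 is divided into 3 equal shares of 1/15 among Rose, Charles, Edmund.
Rose is living and takes 1/15.
Charles is living and takes 1/15.
Edmund is living and takes 1/15.
Martin predeceased; the 1/5 allotted to Martin's branch passes to Martin's issue by representation.
Beatrice is the sole taker at this level and receives the full 1/5.
Kenneth is living and takes 1/5.
Oliver is living and takes 1/5.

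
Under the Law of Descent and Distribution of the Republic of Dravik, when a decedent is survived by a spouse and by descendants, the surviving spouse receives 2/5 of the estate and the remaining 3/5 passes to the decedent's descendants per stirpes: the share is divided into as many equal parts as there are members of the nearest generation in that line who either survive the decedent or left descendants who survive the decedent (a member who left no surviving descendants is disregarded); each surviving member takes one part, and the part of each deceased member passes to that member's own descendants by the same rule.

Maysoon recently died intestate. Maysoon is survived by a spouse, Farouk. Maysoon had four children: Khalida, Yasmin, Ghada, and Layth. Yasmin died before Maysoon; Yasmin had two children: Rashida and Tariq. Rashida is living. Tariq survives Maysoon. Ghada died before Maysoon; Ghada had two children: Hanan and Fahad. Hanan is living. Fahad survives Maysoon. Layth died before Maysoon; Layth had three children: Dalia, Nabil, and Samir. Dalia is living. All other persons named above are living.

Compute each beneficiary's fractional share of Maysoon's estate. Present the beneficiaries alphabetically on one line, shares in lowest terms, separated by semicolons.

Farouk, as surviving spouse, takes 2/5.
The remaining 3/5 passes to Maysoon's descendants per stirpes.
The 3/5 is divided into 4 equal shares of 3/20 among Khalida, Yasmin, Ghada, Layth.
Khalida is living and takes 3/20.
Yasmin predeceased; the 3/20 allotted to Yasmin's branch passes to Yasmin's issue by representation.
The 3/20 is divided into 2 equal shares of 3/40 among Rashida, Tariq.
Rashida is living and takes 3/40.
Tariq is living and takes 3/40.
Ghada predeceased; the 3/20 allotted to Ghada's branch passes to Ghada's issue by representation.
The 3/20 is divided into 2 equal shares of 3/40 among Hanan, Fahad.
Hanan is living and takes 3/40.
Fahad is living and takes 3/40.
Layth predeceased; the 3/20 allotted to Layth's branch passes to Layth's issue by representation.
The 3/20 is divided into 3 equal shares of 1/20 among Dalia, Nabil, Samir.
Dalia is living and takes 1/20.
Nabil is living and takes 1/20.
Samir is living and takes 1/20.

Dalia 1/20; Fahad 3/40; Farouk 2/5; Hanan 3/40; Khalida 3/20; Nabil 1/20; Rashida 3/40; Samir 1/20; Tariq 3/40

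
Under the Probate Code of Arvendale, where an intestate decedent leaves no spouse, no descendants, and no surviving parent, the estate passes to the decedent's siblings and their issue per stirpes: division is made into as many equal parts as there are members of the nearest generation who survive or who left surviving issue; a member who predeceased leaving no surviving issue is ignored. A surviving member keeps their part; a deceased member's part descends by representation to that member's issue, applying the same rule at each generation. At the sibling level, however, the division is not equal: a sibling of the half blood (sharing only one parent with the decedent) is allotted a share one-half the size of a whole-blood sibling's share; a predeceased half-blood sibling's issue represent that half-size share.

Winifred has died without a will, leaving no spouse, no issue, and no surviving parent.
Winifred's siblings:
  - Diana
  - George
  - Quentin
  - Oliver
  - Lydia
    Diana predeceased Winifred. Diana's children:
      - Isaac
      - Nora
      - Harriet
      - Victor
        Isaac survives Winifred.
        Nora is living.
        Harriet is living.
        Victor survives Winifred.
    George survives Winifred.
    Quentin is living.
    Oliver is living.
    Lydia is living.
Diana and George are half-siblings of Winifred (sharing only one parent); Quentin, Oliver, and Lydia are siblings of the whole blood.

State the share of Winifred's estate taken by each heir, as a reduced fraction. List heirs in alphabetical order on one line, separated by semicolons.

George 1/8; Harriet 1/32; Isaac 1/32; Lydia 1/4; Nora 1/32; Oliver 1/4; Quentin 1/4; Victor 1/32

No spouse, descendants, or parent survives, so the estate passes to Winifred's siblings per stirpes.
Half-blood siblings count for one-half the weight of whole-blood siblings at the initial division.
Dividing 1 in proportion to weights (total weight 4): Diana (weight 1/2) → 1/8; George (weight 1/2) → 1/8; Quentin (weight 1) → 1/4; Oliver (weight 1) → 1/4; Lydia (weight 1) → 1/4.
Diana predeceased; the 1/8 allotted to Diana's branch passes to Diana's issue by representation.
The 1/8 is divided into 4 equal shares of 1/32 among Isaac, Nora, Harriet, Victor.
Isaac is living and takes 1/32.
Nora is living and takes 1/32.
Harriet is living and takes 1/32.
Victor is living and takes 1/32.
George is living and takes 1/8.
Quentin is living and takes 1/4.
Oliver is living and takes 1/4.
Lydia is living and takes 1/4.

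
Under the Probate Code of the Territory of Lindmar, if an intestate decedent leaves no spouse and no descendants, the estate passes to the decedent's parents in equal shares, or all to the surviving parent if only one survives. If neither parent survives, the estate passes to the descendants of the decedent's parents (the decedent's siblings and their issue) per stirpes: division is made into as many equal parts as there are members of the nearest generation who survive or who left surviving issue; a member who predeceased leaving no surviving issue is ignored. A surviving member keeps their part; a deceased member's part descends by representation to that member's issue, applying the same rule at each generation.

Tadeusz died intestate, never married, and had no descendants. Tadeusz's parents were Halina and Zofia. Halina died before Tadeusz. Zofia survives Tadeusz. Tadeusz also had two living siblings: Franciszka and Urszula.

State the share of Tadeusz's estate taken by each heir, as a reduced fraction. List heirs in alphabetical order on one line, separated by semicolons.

Zofia 1

Only one parent, Zofia, survives, so Zofia takes the entire estate. The siblings take nothing because a surviving parent has priority.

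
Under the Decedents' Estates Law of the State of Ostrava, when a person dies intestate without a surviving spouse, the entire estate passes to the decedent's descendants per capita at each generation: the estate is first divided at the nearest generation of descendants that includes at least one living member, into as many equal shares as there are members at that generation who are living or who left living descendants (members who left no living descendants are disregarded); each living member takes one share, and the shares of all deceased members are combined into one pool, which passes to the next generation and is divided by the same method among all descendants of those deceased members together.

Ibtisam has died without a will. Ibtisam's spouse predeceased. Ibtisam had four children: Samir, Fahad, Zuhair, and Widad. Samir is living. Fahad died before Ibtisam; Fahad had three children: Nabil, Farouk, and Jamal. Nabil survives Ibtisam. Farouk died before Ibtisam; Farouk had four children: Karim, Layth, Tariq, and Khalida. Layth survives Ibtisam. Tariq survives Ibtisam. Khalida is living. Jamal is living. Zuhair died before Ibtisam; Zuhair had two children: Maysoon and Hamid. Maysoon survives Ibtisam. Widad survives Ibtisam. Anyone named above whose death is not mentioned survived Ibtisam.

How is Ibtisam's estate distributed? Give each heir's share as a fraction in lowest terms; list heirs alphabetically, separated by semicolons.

Hamid 1/10; Jamal 1/10; Karim 1/40; Khalida 1/40; Layth 1/40; Maysoon 1/10; Nabil 1/10; Samir 1/4; Tariq 1/40; Widad 1/4

There is no surviving spouse, so the entire estate passes to Ibtisam's descendants per capita at each generation.
At generation 1 (Samir, Fahad, Zuhair, Widad) there are 4 shares of (1)/4 = 1/4 each.
Living: Samir and Widad — each takes 1/4.
Deceased: Fahad and Zuhair. Their combined 1/2 is pooled and carried to generation 2.
At generation 2 (Nabil, Farouk, Jamal, Maysoon, Hamid) there are 5 shares of (1/2)/5 = 1/10 each.
Living: Nabil, Jamal, Maysoon, and Hamid — each takes 1/10.
Deceased: Farouk. That 1/10 share is carried to generation 3.
At generation 3 (Karim, Layth, Tariq, Khalida) there are 4 shares of (1/10)/4 = 1/40 each.
Living: Karim, Layth, Tariq, and Khalida — each takes 1/40.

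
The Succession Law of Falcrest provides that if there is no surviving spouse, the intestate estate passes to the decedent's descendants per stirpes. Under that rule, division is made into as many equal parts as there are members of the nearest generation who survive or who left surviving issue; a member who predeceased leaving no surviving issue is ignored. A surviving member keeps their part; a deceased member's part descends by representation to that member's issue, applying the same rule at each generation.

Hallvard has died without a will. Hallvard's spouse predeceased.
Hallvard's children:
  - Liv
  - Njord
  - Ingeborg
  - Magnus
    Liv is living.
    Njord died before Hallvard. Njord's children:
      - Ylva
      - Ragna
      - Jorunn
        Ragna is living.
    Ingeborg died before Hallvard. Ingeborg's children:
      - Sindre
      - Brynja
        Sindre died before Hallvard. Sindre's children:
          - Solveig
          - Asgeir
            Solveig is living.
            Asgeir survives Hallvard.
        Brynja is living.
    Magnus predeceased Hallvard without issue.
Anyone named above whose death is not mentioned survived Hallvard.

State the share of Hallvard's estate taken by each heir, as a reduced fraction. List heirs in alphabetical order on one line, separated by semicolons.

There is no surviving spouse, so the entire estate passes to Hallvard's descendants per stirpes.
Magnus left no surviving issue, so that branch lapses and is disregarded.
The estate is divided into 3 equal shares of 1/3 among Liv, Njord, Ingeborg.
Liv is living and takes 1/3.
Njord predeceased; the 1/3 allotted to Njord's branch passes to Njord's issue by representation.
The 1/3 is divided into 3 equal shares of 1/9 among Ylva, Ragna, Jorunn.
Ylva is living and takes 1/9.
Ragna is living and takes 1/9.
Jorunn is living and takes 1/9.
Ingeborg predeceased; the 1/3 allotted to Ingeborg's branch passes to Ingeborg's issue by representation.
The 1/3 is divided into 2 equal shares of 1/6 among Sindre, Brynja.
Sindre predeceased; the 1/6 allotted to Sindre's branch passes to Sindre's issue by representation.
The 1/6 is divided into 2 equal shares of 1/12 among Solveig, Asgeir.
Solveig is living and takes 1/12.
Asgeir is living and takes 1/12.
Brynja is living and takes 1/6.

Asgeir 1/12; Brynja 1/6; Jorunn 1/9; Liv 1/3; Ragna 1/9; Solveig 1/12; Ylva 1/9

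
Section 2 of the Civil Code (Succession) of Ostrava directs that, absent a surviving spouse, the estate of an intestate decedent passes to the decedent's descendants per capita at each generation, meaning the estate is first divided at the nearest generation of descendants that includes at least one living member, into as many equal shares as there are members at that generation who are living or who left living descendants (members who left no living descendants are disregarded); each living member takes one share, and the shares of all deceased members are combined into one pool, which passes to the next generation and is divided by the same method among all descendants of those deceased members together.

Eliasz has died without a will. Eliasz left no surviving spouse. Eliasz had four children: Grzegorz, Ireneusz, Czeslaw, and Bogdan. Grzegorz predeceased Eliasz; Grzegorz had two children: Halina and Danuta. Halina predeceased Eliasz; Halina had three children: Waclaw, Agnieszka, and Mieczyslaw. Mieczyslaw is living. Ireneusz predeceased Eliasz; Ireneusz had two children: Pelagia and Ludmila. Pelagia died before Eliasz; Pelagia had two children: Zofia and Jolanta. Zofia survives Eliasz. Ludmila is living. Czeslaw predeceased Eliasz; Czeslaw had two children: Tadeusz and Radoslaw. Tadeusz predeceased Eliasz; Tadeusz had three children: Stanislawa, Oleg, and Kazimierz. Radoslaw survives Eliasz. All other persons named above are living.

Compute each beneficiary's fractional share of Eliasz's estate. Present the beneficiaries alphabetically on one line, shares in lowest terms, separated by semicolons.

There is no surviving spouse, so the entire estate passes to Eliasz's descendants per capita at each generation.
At generation 1 (Grzegorz, Ireneusz, Czeslaw, Bogdan) there are 4 shares of (1)/4 = 1/4 each.
Living: Bogdan — each takes 1/4.
Deceased: Grzegorz, Ireneusz, and Czeslaw. Their combined 3/4 is pooled and carried to generation 2.
At generation 2 (Halina, Danuta, Pelagia, Ludmila, Tadeusz, Radoslaw) there are 6 shares of (3/4)/6 = 1/8 each.
Living: Danuta, Ludmila, and Radoslaw — each takes 1/8.
Deceased: Halina, Pelagia, and Tadeusz. Their combined 3/8 is pooled and carried to generation 3.
At generation 3 (Waclaw, Agnieszka, Mieczyslaw, Zofia, Jolanta, Stanislawa, Oleg, Kazimierz) there are 8 shares of (3/8)/8 = 3/64 each.
Living: Waclaw, Agnieszka, Mieczyslaw, Zofia, Jolanta, Stanislawa, Oleg, and Kazimierz — each takes 3/64.

Agnieszka 3/64; Bogdan 1/4; Danuta 1/8; Jolanta 3/64; Kazimierz 3/64; Ludmila 1/8; Mieczyslaw 3/64; Oleg 3/64; Radoslaw 1/8; Stanislawa 3/64; Waclaw 3/64; Zofia 3/64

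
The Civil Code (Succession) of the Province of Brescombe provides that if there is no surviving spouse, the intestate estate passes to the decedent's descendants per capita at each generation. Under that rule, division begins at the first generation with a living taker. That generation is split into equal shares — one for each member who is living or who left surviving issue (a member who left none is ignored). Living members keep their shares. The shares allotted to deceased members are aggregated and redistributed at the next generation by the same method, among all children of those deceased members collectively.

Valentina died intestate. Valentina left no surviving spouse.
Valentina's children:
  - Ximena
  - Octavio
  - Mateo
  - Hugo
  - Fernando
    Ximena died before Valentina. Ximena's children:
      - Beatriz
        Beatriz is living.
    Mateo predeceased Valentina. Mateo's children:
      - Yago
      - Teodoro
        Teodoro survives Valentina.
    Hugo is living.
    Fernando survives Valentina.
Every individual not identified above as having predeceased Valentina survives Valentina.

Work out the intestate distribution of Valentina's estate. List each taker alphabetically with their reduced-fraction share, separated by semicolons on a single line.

There is no surviving spouse, so the entire estate passes to Valentina's descendants per capita at each generation.
At generation 1 (Ximena, Octavio, Mateo, Hugo, Fernando) there are 5 shares of (1)/5 = 1/5 each.
Living: Octavio, Hugo, and Fernando — each takes 1/5.
Deceased: Ximena and Mateo. Their combined 2/5 is pooled and carried to generation 2.
At generation 2 (Beatriz, Yago, Teodoro) there are 3 shares of (2/5)/3 = 2/15 each.
Living: Beatriz, Yago, and Teodoro — each takes 2/15.

Beatriz 2/15; Fernando 1/5; Hugo 1/5; Octavio 1/5; Teodoro 2/15; Yago 2/15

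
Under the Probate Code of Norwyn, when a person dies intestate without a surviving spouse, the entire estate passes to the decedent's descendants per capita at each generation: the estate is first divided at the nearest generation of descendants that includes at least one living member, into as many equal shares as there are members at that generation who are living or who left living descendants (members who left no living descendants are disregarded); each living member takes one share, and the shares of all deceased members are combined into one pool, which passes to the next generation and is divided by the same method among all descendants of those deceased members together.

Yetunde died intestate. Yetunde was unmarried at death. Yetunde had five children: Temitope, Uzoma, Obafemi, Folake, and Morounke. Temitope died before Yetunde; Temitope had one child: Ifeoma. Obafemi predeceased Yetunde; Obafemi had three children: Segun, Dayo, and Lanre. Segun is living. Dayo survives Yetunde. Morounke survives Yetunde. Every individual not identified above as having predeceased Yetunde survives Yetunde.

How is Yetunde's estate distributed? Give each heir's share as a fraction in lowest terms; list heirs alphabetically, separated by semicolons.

There is no surviving spouse, so the entire estate passes to Yetunde's descendants per capita at each generation.
At generation 1 (Temitope, Uzoma, Obafemi, Folake, Morounke) there are 5 shares of (1)/5 = 1/5 each.
Living: Uzoma, Folake, and Morounke — each takes 1/5.
Deceased: Temitope and Obafemi. Their combined 2/5 is pooled and carried to generation 2.
At generation 2 (Ifeoma, Segun, Dayo, Lanre) there are 4 shares of (2/5)/4 = 1/10 each.
Living: Ifeoma, Segun, Dayo, and Lanre — each takes 1/10.

Dayo 1/10; Folake 1/5; Ifeoma 1/10; Lanre 1/10; Morounke 1/5; Segun 1/10; Uzoma 1/5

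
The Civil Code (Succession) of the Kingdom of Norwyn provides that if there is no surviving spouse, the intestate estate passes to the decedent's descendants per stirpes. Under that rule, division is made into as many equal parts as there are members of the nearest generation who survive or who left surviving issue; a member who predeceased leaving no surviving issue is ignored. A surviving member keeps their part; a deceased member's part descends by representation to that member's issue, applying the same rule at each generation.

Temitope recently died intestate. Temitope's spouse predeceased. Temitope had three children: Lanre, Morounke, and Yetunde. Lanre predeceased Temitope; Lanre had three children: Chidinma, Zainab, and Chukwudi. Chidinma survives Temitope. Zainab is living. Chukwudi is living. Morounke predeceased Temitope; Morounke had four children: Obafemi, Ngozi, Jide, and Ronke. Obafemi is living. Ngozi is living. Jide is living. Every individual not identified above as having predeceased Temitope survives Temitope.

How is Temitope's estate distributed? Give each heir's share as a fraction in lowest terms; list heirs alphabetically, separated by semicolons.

There is no surviving spouse, so the entire estate passes to Temitope's descendants per stirpes.
The estate is divided into 3 equal shares of 1/3 among Lanre, Morounke, Yetunde.
Lanre predeceased; the 1/3 allotted to Lanre's branch passes to Lanre's issue by representation.
The 1/3 is divided into 3 equal shares of 1/9 among Chidinma, Zainab, Chukwudi.
Chidinma is living and takes 1/9.
Zainab is living and takes 1/9.
Chukwudi is living and takes 1/9.
Morounke predeceased; the 1/3 allotted to Morounke's branch passes to Morounke's issue by representation.
The 1/3 is divided into 4 equal shares of 1/12 among Obafemi, Ngozi, Jide, Ronke.
Obafemi is living and takes 1/12.
Ngozi is living and takes 1/12.
Jide is living and takes 1/12.
Ronke is living and takes 1/12.
Yetunde is living and takes 1/3.

Chidinma 1/9; Chukwudi 1/9; Jide 1/12; Ngozi 1/12; Obafemi 1/12; Ronke 1/12; Yetunde 1/3; Zainab 1/9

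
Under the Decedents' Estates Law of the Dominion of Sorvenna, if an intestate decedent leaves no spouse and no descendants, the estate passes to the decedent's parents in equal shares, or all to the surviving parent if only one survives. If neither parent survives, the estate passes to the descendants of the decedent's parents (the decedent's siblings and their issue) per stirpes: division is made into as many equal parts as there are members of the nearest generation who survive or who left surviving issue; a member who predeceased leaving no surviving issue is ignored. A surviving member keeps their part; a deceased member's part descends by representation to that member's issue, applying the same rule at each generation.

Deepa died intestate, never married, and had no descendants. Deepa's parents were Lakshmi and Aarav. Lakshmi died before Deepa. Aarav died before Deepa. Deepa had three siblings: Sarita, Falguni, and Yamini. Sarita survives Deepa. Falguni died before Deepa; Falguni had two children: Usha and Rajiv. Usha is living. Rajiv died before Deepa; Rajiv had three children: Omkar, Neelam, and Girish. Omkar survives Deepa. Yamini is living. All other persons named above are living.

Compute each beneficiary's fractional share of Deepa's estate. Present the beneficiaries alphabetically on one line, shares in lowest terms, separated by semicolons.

Girish 1/18; Neelam 1/18; Omkar 1/18; Sarita 1/3; Usha 1/6; Yamini 1/3

Neither parent survives and there are no descendants, so the estate passes to Deepa's siblings and their issue per stirpes.
The estate is divided into 3 equal shares of 1/3 among Sarita, Falguni, Yamini.
Sarita is living and takes 1/3.
Falguni predeceased; the 1/3 allotted to Falguni's branch passes to Falguni's issue by representation.
The 1/3 is divided into 2 equal shares of 1/6 among Usha, Rajiv.
Usha is living and takes 1/6.
Rajiv predeceased; the 1/6 allotted to Rajiv's branch passes to Rajiv's issue by representation.
The 1/6 is divided into 3 equal shares of 1/18 among Omkar, Neelam, Girish.
Omkar is living and takes 1/18.
Neelam is living and takes 1/18.
Girish is living and takes 1/18.
Yamini is living and takes 1/3.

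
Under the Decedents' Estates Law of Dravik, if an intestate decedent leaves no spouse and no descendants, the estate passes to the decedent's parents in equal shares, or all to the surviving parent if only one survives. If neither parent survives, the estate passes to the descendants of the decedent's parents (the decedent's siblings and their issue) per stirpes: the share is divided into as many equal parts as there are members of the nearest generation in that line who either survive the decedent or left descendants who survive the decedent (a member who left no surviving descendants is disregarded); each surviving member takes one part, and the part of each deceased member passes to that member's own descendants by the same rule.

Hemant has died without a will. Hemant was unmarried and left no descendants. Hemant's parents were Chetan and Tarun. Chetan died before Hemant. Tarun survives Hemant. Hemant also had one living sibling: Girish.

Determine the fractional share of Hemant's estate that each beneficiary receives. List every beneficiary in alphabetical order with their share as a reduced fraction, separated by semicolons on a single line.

Tarun 1

Only one parent, Tarun, survives, so Tarun takes the entire estate. The siblings take nothing because a surviving parent has priority.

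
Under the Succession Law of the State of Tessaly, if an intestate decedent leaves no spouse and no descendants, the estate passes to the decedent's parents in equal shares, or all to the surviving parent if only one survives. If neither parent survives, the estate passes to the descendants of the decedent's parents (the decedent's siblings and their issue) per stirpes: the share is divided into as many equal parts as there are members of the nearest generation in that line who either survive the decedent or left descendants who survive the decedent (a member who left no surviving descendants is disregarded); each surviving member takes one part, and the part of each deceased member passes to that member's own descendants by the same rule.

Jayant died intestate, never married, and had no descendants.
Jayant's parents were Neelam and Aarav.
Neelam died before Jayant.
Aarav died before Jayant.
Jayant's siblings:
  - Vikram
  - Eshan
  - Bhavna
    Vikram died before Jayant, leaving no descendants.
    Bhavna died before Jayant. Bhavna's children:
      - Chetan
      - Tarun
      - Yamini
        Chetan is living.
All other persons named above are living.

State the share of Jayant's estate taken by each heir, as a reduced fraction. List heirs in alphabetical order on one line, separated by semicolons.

Chetan 1/6; Eshan 1/2; Tarun 1/6; Yamini 1/6

Neither parent survives and there are no descendants, so the estate passes to Jayant's siblings and their issue per stirpes.
Vikram left no surviving issue, so that branch lapses and is disregarded.
The estate is divided into 2 equal shares of 1/2 among Eshan, Bhavna.
Eshan is living and takes 1/2.
Bhavna predeceased; the 1/2 allotted to Bhavna's branch passes to Bhavna's issue by representation.
The 1/2 is divided into 3 equal shares of 1/6 among Chetan, Tarun, Yamini.
Chetan is living and takes 1/6.
Tarun is living and takes 1/6.
Yamini is living and takes 1/6.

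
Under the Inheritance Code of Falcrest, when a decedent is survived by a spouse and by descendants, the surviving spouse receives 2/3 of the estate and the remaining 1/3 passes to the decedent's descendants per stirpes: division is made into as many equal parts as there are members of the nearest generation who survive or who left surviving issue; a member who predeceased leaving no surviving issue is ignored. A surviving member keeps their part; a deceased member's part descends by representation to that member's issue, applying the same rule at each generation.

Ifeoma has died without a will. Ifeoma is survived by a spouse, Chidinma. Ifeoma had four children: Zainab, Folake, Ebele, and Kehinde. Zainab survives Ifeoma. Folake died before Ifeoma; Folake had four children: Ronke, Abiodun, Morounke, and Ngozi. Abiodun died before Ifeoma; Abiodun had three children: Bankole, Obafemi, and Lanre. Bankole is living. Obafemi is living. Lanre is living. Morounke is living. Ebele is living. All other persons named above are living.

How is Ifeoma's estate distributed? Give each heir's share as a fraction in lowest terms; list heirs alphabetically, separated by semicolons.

Chidinma, as surviving spouse, takes 2/3.
The remaining 1/3 passes to Ifeoma's descendants per stirpes.
The 1/3 is divided into 4 equal shares of 1/12 among Zainab, Folake, Ebele, Kehinde.
Zainab is living and takes 1/12.
Folake predeceased; the 1/12 allotted to Folake's branch passes to Folake's issue by representation.
The 1/12 is divided into 4 equal shares of 1/48 among Ronke, Abiodun, Morounke, Ngozi.
Ronke is living and takes 1/48.
Abiodun predeceased; the 1/48 allotted to Abiodun's branch passes to Abiodun's issue by representation.
The 1/48 is divided into 3 equal shares of 1/144 among Bankole, Obafemi, Lanre.
Bankole is living and takes 1/144.
Obafemi is living and takes 1/144.
Lanre is living and takes 1/144.
Morounke is living and takes 1/48.
Ngozi is living and takes 1/48.
Ebele is living and takes 1/12.
Kehinde is living and takes 1/12.

Bankole 1/144; Chidinma 2/3; Ebele 1/12; Kehinde 1/12; Lanre 1/144; Morounke 1/48; Ngozi 1/48; Obafemi 1/144; Ronke 1/48; Zainab 1/12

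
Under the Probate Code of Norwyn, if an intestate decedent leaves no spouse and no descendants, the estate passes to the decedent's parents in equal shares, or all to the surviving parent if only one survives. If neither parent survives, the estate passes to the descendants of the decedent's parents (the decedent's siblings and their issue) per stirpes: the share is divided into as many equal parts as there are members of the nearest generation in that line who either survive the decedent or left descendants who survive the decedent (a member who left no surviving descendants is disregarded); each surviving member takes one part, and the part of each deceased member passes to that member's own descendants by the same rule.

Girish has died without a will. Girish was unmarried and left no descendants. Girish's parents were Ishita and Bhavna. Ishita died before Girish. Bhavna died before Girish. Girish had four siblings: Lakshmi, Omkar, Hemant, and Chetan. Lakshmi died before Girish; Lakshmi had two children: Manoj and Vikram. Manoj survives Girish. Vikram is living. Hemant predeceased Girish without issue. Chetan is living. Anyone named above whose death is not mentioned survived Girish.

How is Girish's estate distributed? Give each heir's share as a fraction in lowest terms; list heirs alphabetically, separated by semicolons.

Neither parent survives and there are no descendants, so the estate passes to Girish's siblings and their issue per stirpes.
Hemant left no surviving issue, so that branch lapses and is disregarded.
The estate is divided into 3 equal shares of 1/3 among Lakshmi, Omkar, Chetan.
Lakshmi predeceased; the 1/3 allotted to Lakshmi's branch passes to Lakshmi's issue by representation.
The 1/3 is divided into 2 equal shares of 1/6 among Manoj, Vikram.
Manoj is living and takes 1/6.
Vikram is living and takes 1/6.
Omkar is living and takes 1/3.
Chetan is living and takes 1/3.

Chetan 1/3; Manoj 1/6; Omkar 1/3; Vikram 1/6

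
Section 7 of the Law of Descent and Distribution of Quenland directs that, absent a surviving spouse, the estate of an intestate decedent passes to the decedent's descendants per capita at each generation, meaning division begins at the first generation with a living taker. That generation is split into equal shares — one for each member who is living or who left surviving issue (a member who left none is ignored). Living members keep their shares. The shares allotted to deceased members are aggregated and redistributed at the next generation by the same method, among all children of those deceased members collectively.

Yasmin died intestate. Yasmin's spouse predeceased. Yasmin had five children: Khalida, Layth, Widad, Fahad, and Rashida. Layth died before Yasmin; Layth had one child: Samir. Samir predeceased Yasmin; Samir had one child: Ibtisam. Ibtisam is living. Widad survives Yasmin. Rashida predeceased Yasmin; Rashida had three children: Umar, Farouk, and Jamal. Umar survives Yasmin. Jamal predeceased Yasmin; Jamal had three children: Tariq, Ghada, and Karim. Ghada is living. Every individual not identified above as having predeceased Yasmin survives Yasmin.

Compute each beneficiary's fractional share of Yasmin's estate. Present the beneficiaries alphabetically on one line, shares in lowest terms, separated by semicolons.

There is no surviving spouse, so the entire estate passes to Yasmin's descendants per capita at each generation.
At generation 1 (Khalida, Layth, Widad, Fahad, Rashida) there are 5 shares of (1)/5 = 1/5 each.
Living: Khalida, Widad, and Fahad — each takes 1/5.
Deceased: Layth and Rashida. Their combined 2/5 is pooled and carried to generation 2.
At generation 2 (Samir, Umar, Farouk, Jamal) there are 4 shares of (2/5)/4 = 1/10 each.
Living: Umar and Farouk — each takes 1/10.
Deceased: Samir and Jamal. Their combined 1/5 is pooled and carried to generation 3.
At generation 3 (Ibtisam, Tariq, Ghada, Karim) there are 4 shares of (1/5)/4 = 1/20 each.
Living: Ibtisam, Tariq, Ghada, and Karim — each takes 1/20.

Fahad 1/5; Farouk 1/10; Ghada 1/20; Ibtisam 1/20; Karim 1/20; Khalida 1/5; Tariq 1/20; Umar 1/10; Widad 1/5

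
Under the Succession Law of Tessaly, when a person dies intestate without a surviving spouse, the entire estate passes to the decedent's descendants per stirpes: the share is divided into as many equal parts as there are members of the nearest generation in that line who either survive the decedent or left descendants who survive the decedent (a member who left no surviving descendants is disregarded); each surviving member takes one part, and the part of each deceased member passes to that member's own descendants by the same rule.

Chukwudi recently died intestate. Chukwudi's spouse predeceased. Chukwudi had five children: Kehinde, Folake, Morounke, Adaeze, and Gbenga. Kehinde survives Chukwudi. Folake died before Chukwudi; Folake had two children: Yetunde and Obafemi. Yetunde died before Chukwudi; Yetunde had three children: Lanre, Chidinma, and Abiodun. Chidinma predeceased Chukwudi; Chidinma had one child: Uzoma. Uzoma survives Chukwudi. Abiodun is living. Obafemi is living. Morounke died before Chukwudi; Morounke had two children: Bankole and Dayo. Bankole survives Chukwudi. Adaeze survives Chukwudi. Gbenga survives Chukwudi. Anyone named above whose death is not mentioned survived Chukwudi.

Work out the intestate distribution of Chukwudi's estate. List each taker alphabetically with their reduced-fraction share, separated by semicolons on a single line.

There is no surviving spouse, so the entire estate passes to Chukwudi's descendants per stirpes.
The estate is divided into 5 equal shares of 1/5 among Kehinde, Folake, Morounke, Adaeze, Gbenga.
Kehinde is living and takes 1/5.
Folake predeceased; the 1/5 allotted to Folake's branch passes to Folake's issue by representation.
The 1/5 is divided into 2 equal shares of 1/10 among Yetunde, Obafemi.
Yetunde predeceased; the 1/10 allotted to Yetunde's branch passes to Yetunde's issue by representation.
The 1/10 is divided into 3 equal shares of 1/30 among Lanre, Chidinma, Abiodun.
Lanre is living and takes 1/30.
Chidinma predeceased; the 1/30 allotted to Chidinma's branch passes to Chidinma's issue by representation.
Uzoma is the sole taker at this level and receives the full 1/30.
Abiodun is living and takes 1/30.
Obafemi is living and takes 1/10.
Morounke predeceased; the 1/5 allotted to Morounke's branch passes to Morounke's issue by representation.
The 1/5 is divided into 2 equal shares of 1/10 among Bankole, Dayo.
Bankole is living and takes 1/10.
Dayo is living and takes 1/10.
Adaeze is living and takes 1/5.
Gbenga is living and takes 1/5.

Abiodun 1/30; Adaeze 1/5; Bankole 1/10; Dayo 1/10; Gbenga 1/5; Kehinde 1/5; Lanre 1/30; Obafemi 1/10; Uzoma 1/30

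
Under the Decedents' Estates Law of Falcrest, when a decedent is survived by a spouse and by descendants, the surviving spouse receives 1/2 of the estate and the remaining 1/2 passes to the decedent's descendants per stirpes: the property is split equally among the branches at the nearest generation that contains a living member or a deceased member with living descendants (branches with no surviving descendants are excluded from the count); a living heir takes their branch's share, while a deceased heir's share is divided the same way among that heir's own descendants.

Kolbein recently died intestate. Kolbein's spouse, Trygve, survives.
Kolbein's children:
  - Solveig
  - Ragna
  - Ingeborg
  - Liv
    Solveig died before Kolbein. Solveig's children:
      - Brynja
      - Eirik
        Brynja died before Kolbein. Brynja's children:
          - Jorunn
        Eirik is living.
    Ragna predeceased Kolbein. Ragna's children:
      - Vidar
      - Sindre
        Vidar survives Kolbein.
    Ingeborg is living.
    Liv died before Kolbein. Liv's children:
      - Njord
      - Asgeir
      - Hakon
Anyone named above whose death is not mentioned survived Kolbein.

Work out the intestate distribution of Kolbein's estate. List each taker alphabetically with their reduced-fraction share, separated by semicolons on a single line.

Asgeir 1/24; Eirik 1/16; Hakon 1/24; Ingeborg 1/8; Jorunn 1/16; Njord 1/24; Sindre 1/16; Trygve 1/2; Vidar 1/16

Trygve, as surviving spouse, takes 1/2.
The remaining 1/2 passes to Kolbein's descendants per stirpes.
The 1/2 is divided into 4 equal shares of 1/8 among Solveig, Ragna, Ingeborg, Liv.
Solveig predeceased; the 1/8 allotted to Solveig's branch passes to Solveig's issue by representation.
The 1/8 is divided into 2 equal shares of 1/16 among Brynja, Eirik.
Brynja predeceased; the 1/16 allotted to Brynja's branch passes to Brynja's issue by representation.
Jorunn is the sole taker at this level and receives the full 1/16.
Eirik is living and takes 1/16.
Ragna predeceased; the 1/8 allotted to Ragna's branch passes to Ragna's issue by representation.
The 1/8 is divided into 2 equal shares of 1/16 among Vidar, Sindre.
Vidar is living and takes 1/16.
Sindre is living and takes 1/16.
Ingeborg is living and takes 1/8.
Liv predeceased; the 1/8 allotted to Liv's branch passes to Liv's issue by representation.
The 1/8 is divided into 3 equal shares of 1/24 among Njord, Asgeir, Hakon.
Njord is living and takes 1/24.
Asgeir is living and takes 1/24.
Hakon is living and takes 1/24.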